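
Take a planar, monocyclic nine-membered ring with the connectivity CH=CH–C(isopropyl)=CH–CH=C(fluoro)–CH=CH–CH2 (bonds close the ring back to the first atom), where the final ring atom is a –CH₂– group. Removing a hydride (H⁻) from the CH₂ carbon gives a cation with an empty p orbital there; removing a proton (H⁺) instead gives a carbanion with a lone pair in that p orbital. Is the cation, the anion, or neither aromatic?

The anion

In both ions every ring atom is sp² and contributes a p orbital, so both rings are fully conjugated.
Cation: 4 × 2 + 0 = 8 π electrons → 4(2), antiaromatic.
Anion: 4 × 2 + 2 = 10 π electrons → 4(2)+2, aromatic.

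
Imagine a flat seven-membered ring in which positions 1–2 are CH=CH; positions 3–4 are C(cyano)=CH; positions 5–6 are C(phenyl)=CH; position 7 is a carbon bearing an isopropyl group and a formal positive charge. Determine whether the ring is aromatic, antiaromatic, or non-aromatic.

Every ring atom contributes a p orbital perpendicular to the ring (the double-bond atoms are sp², each contributing one p electron; the carbocation has an empty p orbital), so the π system is cyclic and fully conjugated.
Counting π electrons: 3 × 2 = 6 from the double-bond units + 0 from the C(isopropyl)(+) atom = 6.
With 6 π electrons (n = 1), the Hückel 4n+2 condition holds.

Aromatic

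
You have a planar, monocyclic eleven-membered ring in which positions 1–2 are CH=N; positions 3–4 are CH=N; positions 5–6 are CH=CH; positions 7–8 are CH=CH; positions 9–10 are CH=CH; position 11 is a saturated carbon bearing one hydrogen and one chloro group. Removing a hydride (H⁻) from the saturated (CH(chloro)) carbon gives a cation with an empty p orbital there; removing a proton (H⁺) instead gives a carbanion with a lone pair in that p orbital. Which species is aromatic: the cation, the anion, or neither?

The cation

In either ion the ring is fully conjugated: every atom, including the new sp² carbon, supplies a p orbital.
Cation: 5 × 2 + 0 = 10 π electrons → 4(2)+2, aromatic.
Anion: 5 × 2 + 2 = 12 π electrons → 4(3), antiaromatic.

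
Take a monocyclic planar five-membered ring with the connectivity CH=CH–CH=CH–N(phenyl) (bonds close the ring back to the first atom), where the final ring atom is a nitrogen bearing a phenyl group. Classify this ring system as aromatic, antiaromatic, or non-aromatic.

Aromatic

The p orbitals form a continuous loop: each doubly-bonded ring atom is sp² with one p-orbital electron; the pyrrole-type nitrogen donates its lone pair from the p orbital. The ring is fully conjugated.
π-electron count: 2 × 2 = 4 from the double-bond units + 2 from the N(phenyl) atom = 6.
With 6 π electrons (n = 1), the Hückel 4n+2 condition holds.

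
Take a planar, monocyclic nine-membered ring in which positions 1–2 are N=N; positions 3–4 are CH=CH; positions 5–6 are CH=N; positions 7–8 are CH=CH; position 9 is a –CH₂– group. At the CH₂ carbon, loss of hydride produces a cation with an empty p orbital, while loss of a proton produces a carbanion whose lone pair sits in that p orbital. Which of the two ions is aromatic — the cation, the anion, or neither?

In either ion the ring is fully conjugated: every atom, including the new sp² carbon, supplies a p orbital.
Cation: 4 × 2 + 0 = 8 π electrons → 4(2), antiaromatic.
Anion: 4 × 2 + 2 = 10 π electrons → 4(2)+2, aromatic.

The anion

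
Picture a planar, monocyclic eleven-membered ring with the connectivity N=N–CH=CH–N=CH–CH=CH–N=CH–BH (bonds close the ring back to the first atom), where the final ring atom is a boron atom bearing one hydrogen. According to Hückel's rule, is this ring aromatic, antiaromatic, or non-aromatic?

Aromatic

All ring atoms are sp² and supply a p orbital to the ring (the double-bond atoms are sp², each contributing one p electron; each sp² =N– keeps its lone pair in-plane and puts one electron into the π system; the boron has an empty p orbital); the conjugation is uninterrupted.
Counting π electrons: 5 × 2 = 10 from the double-bond units + 0 from the BH atom = 10.
With 10 π electrons (n = 2), the Hückel 4n+2 condition holds.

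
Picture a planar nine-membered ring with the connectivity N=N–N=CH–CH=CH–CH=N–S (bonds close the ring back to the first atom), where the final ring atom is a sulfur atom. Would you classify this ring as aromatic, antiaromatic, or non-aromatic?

The p orbitals form a continuous loop: every atom in a ring double bond is sp² and brings one electron to the p orbital; each sp² =N– keeps its lone pair in-plane and puts one electron into the π system; the sulfur donates one lone pair from its p orbital. The ring is fully conjugated.
Tallying contributions gives 4 × 2 = 8 from the double-bond units + 2 from the S atom = 10.
That gives a 4n+2 count (10, n = 2).

Aromatic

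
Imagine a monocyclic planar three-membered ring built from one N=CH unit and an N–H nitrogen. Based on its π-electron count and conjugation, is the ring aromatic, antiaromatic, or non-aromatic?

Antiaromatic

Check conjugation: every atom in a ring double bond is sp² and brings one electron to the p orbital; the doubly-bonded nitrogens are pyridine-type — their lone pairs lie in the ring plane, leaving one electron in the p orbital; the pyrrole-type nitrogen donates its lone pair from the p orbital — every position has a p orbital, so the cyclic π system is continuous.
Tallying contributions gives 1 × 2 = 2 from the double-bond unit + 2 from the NH atom = 4.
A 4n π count (4, n = 1) in a planar conjugated ring means antiaromatic.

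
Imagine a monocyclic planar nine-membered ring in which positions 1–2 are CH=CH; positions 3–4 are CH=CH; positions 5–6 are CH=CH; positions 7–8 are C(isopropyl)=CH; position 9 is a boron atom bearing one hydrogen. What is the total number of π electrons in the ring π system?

Check conjugation: the double-bond atoms are sp², each contributing one p electron; the boron has an empty p orbital — every position has a p orbital, so the cyclic π system is continuous.
Tallying contributions gives 4 × 2 = 8 from the double-bond units + 0 from the BH atom = 8.

8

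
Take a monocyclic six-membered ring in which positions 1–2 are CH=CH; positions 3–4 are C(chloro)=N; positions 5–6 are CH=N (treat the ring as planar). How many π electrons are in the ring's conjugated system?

All ring atoms are sp² and supply a p orbital to the ring (the double-bond atoms are sp², each contributing one p electron; each sp² =N– keeps its lone pair in-plane and puts one electron into the π system); the conjugation is uninterrupted.
π-electron count: 3 × 2 = 6 from the 3 double-bond units.

6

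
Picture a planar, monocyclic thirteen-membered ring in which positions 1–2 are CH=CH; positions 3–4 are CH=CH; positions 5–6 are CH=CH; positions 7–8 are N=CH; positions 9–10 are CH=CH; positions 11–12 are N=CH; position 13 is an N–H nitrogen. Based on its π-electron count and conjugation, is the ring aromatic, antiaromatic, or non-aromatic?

Aromatic

Every ring atom contributes a p orbital perpendicular to the ring (each doubly-bonded ring atom is sp² with one p-orbital electron; each sp² =N– keeps its lone pair in-plane and puts one electron into the π system; the pyrrole-type nitrogen donates its lone pair from the p orbital), so the π system is cyclic and fully conjugated.
Tallying contributions gives 6 × 2 = 12 from the double-bond units + 2 from the NH atom = 14.
With 14 π electrons (n = 3), the Hückel 4n+2 condition holds.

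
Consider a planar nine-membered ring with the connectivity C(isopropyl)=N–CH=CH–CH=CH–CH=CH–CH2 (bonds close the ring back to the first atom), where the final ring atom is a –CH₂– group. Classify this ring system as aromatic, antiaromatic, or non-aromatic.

The CH2 carbon is saturated: the tetrahedral CH₂ carbon is sp³ and has no p orbital in the ring π system. Conjugation is not continuous around the ring.
Broken conjugation rules out both aromaticity and antiaromaticity.

Non-aromatic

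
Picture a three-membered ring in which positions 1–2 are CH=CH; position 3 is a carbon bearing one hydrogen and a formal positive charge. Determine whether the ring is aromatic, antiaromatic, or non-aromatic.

Aromatic

Check conjugation: the double-bond atoms are sp², each contributing one p electron; the carbocation has an empty p orbital — every position has a p orbital, so the cyclic π system is continuous.
π-electron count: 1 × 2 = 2 from the double-bond unit + 0 from the CH(+) atom = 2.
Since 2 = 4·0 + 2, the ring meets the 4n+2 criterion.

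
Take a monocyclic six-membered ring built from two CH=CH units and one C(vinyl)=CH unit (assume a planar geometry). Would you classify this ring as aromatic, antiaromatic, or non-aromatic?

Check conjugation: every atom in a ring double bond is sp² and brings one electron to the p orbital — every position has a p orbital, so the cyclic π system is continuous.
π-electron count: 3 × 2 = 6 from the 3 double-bond units.
6 = 4(1) + 2, which satisfies Hückel's 4n+2 rule.

Aromatic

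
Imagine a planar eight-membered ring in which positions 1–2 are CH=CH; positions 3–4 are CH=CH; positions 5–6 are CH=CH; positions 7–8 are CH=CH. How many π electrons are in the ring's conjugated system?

Every ring atom contributes a p orbital perpendicular to the ring (every atom in a ring double bond is sp² and brings one electron to the p orbital), so the π system is cyclic and fully conjugated.
Counting π electrons: 4 × 2 = 8 from the 4 double-bond units.
(The species described is cyclooctatetraene.)

8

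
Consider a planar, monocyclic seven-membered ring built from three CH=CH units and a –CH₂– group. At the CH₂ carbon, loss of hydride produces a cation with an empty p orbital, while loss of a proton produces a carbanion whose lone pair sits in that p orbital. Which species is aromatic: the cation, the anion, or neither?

Once that carbon is sp², every ring atom has a p orbital and both ions are fully conjugated.
Cation: 3 × 2 + 0 = 6 π electrons → 4(1)+2, aromatic.
Anion: 3 × 2 + 2 = 8 π electrons → 4(2), antiaromatic.

The cation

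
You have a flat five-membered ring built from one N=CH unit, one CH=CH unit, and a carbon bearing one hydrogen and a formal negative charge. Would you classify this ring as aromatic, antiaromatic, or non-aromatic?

Aromatic

Check conjugation: every atom in a ring double bond is sp² and brings one electron to the p orbital; each sp² =N– keeps its lone pair in-plane and puts one electron into the π system; the carbanion's lone pair occupies the p orbital — every position has a p orbital, so the cyclic π system is continuous.
π-electron count: 2 × 2 = 4 from the double-bond units + 2 from the CH(-) atom = 6.
That gives a 4n+2 count (6, n = 1).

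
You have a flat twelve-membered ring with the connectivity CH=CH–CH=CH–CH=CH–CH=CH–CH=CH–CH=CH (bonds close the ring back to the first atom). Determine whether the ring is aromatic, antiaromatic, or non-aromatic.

Every ring atom contributes a p orbital perpendicular to the ring (every atom in a ring double bond is sp² and brings one electron to the p orbital), so the π system is cyclic and fully conjugated.
π-electron count: 6 × 2 = 12 from the 6 double-bond units.
12 = 4(3); a planar, fully conjugated 4n system is antiaromatic.

Antiaromatic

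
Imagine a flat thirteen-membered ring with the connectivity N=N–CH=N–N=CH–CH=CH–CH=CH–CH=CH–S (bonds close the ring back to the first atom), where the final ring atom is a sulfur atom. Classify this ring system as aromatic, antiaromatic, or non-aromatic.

Check conjugation: each doubly-bonded ring atom is sp² with one p-orbital electron; each sp² =N– keeps its lone pair in-plane and puts one electron into the π system; the sulfur donates one lone pair from its p orbital — every position has a p orbital, so the cyclic π system is continuous.
Tallying contributions gives 6 × 2 = 12 from the double-bond units + 2 from the S atom = 14.
Since 14 = 4·3 + 2, the ring meets the 4n+2 criterion.

Aromatic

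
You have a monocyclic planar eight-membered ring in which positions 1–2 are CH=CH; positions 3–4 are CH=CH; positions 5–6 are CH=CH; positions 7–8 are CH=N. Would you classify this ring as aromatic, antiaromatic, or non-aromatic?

Antiaromatic

Check conjugation: the double-bond atoms are sp², each contributing one p electron; the doubly-bonded nitrogens are pyridine-type — their lone pairs lie in the ring plane, leaving one electron in the p orbital — every position has a p orbital, so the cyclic π system is continuous.
Adding the contributions, 4 × 2 = 8 from the 4 double-bond units.
8 is a 4n count (n = 2), so the planar conjugated ring is antiaromatic.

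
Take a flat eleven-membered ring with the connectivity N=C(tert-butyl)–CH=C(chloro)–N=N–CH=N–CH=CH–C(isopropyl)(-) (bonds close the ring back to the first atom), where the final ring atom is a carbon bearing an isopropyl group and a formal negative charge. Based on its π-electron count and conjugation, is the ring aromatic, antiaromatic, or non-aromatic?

Antiaromatic

The p orbitals form a continuous loop: every atom in a ring double bond is sp² and brings one electron to the p orbital; each =N– nitrogen is pyridine-type (lone pair in the sp² plane, one electron in the p orbital); the carbanion's lone pair occupies the p orbital. The ring is fully conjugated.
Tallying contributions gives 5 × 2 = 10 from the double-bond units + 2 from the C(isopropyl)(-) atom = 12.
A 4n π count (12, n = 3) in a planar conjugated ring means antiaromatic.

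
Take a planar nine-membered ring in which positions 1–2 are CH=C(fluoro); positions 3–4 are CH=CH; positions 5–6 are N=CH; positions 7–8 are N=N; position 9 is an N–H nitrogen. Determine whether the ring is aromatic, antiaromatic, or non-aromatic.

Every ring atom contributes a p orbital perpendicular to the ring (each doubly-bonded ring atom is sp² with one p-orbital electron; the doubly-bonded nitrogens are pyridine-type — their lone pairs lie in the ring plane, leaving one electron in the p orbital; the pyrrole-type nitrogen donates its lone pair from the p orbital), so the π system is cyclic and fully conjugated.
π-electron count: 4 × 2 = 8 from the double-bond units + 2 from the NH atom = 10.
That gives a 4n+2 count (10, n = 2).

Aromatic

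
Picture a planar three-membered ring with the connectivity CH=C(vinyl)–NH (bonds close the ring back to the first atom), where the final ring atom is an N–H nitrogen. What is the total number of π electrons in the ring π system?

The p orbitals form a continuous loop: the double-bond atoms are sp², each contributing one p electron; the pyrrole-type nitrogen donates its lone pair from the p orbital. The ring is fully conjugated.
π-electron count: 1 × 2 = 2 from the double-bond unit + 2 from the NH atom = 4.

4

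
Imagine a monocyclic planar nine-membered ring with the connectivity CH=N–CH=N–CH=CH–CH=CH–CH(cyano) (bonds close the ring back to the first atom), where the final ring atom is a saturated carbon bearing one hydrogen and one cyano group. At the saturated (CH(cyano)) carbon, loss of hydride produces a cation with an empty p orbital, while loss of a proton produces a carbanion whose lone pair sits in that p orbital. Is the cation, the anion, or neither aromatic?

The anion

In either ion the ring is fully conjugated: every atom, including the new sp² carbon, supplies a p orbital.
Cation: 4 × 2 + 0 = 8 π electrons → 4(2), antiaromatic.
Anion: 4 × 2 + 2 = 10 π electrons → 4(2)+2, aromatic.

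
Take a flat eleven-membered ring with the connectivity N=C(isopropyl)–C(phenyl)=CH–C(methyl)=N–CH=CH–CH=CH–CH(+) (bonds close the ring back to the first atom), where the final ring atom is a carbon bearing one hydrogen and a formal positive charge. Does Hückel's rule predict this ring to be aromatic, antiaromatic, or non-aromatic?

Aromatic

Check conjugation: the double-bond atoms are sp², each contributing one p electron; the doubly-bonded nitrogens are pyridine-type — their lone pairs lie in the ring plane, leaving one electron in the p orbital; the carbocation has an empty p orbital — every position has a p orbital, so the cyclic π system is continuous.
π-electron count: 5 × 2 = 10 from the double-bond units + 0 from the CH(+) atom = 10.
That gives a 4n+2 count (10, n = 2).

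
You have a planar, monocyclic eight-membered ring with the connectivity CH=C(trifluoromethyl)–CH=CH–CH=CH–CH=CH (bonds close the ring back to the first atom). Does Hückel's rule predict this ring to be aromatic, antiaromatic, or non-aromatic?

Antiaromatic

The p orbitals form a continuous loop: every atom in a ring double bond is sp² and brings one electron to the p orbital. The ring is fully conjugated.
π-electron count: 4 × 2 = 8 from the 4 double-bond units.
8 = 4(2); a planar, fully conjugated 4n system is antiaromatic.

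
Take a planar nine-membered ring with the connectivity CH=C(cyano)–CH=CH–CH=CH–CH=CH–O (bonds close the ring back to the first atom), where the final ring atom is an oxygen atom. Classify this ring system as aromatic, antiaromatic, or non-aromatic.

Aromatic

Every ring atom contributes a p orbital perpendicular to the ring (every atom in a ring double bond is sp² and brings one electron to the p orbital; the oxygen donates one lone pair from its p orbital), so the π system is cyclic and fully conjugated.
Adding the contributions, 4 × 2 = 8 from the double-bond units + 2 from the O atom = 10.
10 = 4(2) + 2, which satisfies Hückel's 4n+2 rule.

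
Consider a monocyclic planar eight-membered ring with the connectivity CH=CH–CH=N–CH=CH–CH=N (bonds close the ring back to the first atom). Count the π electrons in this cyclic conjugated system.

8

Every ring atom contributes a p orbital perpendicular to the ring (the double-bond atoms are sp², each contributing one p electron; each sp² =N– keeps its lone pair in-plane and puts one electron into the π system), so the π system is cyclic and fully conjugated.
Counting π electrons: 4 × 2 = 8 from the 4 double-bond units.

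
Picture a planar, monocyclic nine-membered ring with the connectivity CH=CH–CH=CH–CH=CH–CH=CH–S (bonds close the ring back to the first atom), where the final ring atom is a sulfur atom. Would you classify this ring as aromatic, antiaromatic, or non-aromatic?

Every ring atom contributes a p orbital perpendicular to the ring (every atom in a ring double bond is sp² and brings one electron to the p orbital; the sulfur donates one lone pair from its p orbital), so the π system is cyclic and fully conjugated.
Counting π electrons: 4 × 2 = 8 from the double-bond units + 2 from the S atom = 10.
10 = 4(2) + 2, which satisfies Hückel's 4n+2 rule.

Aromatic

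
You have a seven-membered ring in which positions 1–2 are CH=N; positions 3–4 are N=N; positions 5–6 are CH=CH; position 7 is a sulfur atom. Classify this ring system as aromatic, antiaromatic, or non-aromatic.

Antiaromatic

All ring atoms are sp² and supply a p orbital to the ring (the double-bond atoms are sp², each contributing one p electron; the doubly-bonded nitrogens are pyridine-type — their lone pairs lie in the ring plane, leaving one electron in the p orbital; the sulfur donates one lone pair from its p orbital); the conjugation is uninterrupted.
Adding the contributions, 3 × 2 = 6 from the double-bond units + 2 from the S atom = 8.
8 = 4(2); a planar, fully conjugated 4n system is antiaromatic.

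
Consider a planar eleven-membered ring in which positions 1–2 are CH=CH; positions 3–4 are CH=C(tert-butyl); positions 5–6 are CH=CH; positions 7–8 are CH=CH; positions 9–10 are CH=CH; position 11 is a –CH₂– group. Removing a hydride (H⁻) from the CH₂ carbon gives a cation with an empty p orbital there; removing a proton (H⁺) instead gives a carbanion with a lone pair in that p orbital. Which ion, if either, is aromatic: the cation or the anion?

The cation

Once that carbon is sp², every ring atom has a p orbital and both ions are fully conjugated.
Cation: 5 × 2 + 0 = 10 π electrons → 4(2)+2, aromatic.
Anion: 5 × 2 + 2 = 12 π electrons → 4(3), antiaromatic.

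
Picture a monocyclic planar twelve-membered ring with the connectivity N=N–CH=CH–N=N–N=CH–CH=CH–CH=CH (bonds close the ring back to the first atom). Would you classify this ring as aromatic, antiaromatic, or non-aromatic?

All ring atoms are sp² and supply a p orbital to the ring (every atom in a ring double bond is sp² and brings one electron to the p orbital; the doubly-bonded nitrogens are pyridine-type — their lone pairs lie in the ring plane, leaving one electron in the p orbital); the conjugation is uninterrupted.
Adding the contributions, 6 × 2 = 12 from the 6 double-bond units.
With 12 = 4·3 π electrons, Hückel's rule classifies the planar ring as antiaromatic.

Antiaromatic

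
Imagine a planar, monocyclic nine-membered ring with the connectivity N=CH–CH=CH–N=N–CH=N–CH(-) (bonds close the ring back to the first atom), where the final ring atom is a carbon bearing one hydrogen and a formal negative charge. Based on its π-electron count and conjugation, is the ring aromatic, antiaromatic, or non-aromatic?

All ring atoms are sp² and supply a p orbital to the ring (every atom in a ring double bond is sp² and brings one electron to the p orbital; the doubly-bonded nitrogens are pyridine-type — their lone pairs lie in the ring plane, leaving one electron in the p orbital; the carbanion's lone pair occupies the p orbital); the conjugation is uninterrupted.
Tallying contributions gives 4 × 2 = 8 from the double-bond units + 2 from the CH(-) atom = 10.
Since 10 = 4·2 + 2, the ring meets the 4n+2 criterion.

Aromatic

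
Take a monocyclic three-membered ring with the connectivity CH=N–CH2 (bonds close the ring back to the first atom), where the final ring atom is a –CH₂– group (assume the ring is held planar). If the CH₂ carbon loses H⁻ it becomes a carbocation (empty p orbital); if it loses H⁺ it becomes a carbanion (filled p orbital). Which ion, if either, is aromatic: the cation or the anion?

Both ions have a continuous loop of p orbitals — each ring atom is sp².
Cation: 1 × 2 + 0 = 2 π electrons → 4(0)+2, aromatic.
Anion: 1 × 2 + 2 = 4 π electrons → 4(1), antiaromatic.

The cation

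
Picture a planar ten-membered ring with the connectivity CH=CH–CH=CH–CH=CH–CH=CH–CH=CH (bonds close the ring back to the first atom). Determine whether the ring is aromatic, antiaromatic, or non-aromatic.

Check conjugation: each doubly-bonded ring atom is sp² with one p-orbital electron — every position has a p orbital, so the cyclic π system is continuous.
π-electron count: 5 × 2 = 10 from the 5 double-bond units.
With 10 π electrons (n = 2), the Hückel 4n+2 condition holds.

Aromatic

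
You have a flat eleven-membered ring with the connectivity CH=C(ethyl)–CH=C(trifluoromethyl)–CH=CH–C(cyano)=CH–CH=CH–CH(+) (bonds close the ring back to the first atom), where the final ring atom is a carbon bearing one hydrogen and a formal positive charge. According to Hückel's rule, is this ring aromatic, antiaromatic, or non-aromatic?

Aromatic

All ring atoms are sp² and supply a p orbital to the ring (every atom in a ring double bond is sp² and brings one electron to the p orbital; the carbocation has an empty p orbital); the conjugation is uninterrupted.
Counting π electrons: 5 × 2 = 10 from the double-bond units + 0 from the CH(+) atom = 10.
With 10 π electrons (n = 2), the Hückel 4n+2 condition holds.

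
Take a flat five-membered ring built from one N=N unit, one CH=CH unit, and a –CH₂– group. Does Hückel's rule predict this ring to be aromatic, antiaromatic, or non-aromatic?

Non-aromatic

The CH2 position has four σ bonds — the tetrahedral CH₂ carbon is sp³ and has no p orbital in the ring π system — so the cyclic conjugation is interrupted.
Broken conjugation rules out both aromaticity and antiaromaticity.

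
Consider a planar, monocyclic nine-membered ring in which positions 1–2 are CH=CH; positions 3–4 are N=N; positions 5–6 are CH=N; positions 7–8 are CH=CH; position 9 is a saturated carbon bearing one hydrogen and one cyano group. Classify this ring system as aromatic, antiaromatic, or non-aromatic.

Non-aromatic

At the CH(cyano) position, that saturated carbon is sp³ and has no p orbital in the ring π system; the ring's p-orbital overlap is broken there.
Hückel's rule only applies to fully conjugated rings, so this one is simply non-aromatic.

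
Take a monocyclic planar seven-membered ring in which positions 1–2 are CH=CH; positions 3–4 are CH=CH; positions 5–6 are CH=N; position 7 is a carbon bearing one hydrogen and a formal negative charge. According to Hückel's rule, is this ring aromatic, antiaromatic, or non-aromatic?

Check conjugation: the double-bond atoms are sp², each contributing one p electron; the doubly-bonded nitrogens are pyridine-type — their lone pairs lie in the ring plane, leaving one electron in the p orbital; the carbanion's lone pair occupies the p orbital — every position has a p orbital, so the cyclic π system is continuous.
Counting π electrons: 3 × 2 = 6 from the double-bond units + 2 from the CH(-) atom = 8.
8 is a 4n count (n = 2), so the planar conjugated ring is antiaromatic.

Antiaromatic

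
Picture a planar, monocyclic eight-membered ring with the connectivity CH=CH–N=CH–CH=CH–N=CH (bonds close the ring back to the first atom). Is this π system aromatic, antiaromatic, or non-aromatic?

Antiaromatic

Check conjugation: every atom in a ring double bond is sp² and brings one electron to the p orbital; the doubly-bonded nitrogens are pyridine-type — their lone pairs lie in the ring plane, leaving one electron in the p orbital — every position has a p orbital, so the cyclic π system is continuous.
Adding the contributions, 4 × 2 = 8 from the 4 double-bond units.
8 is a 4n count (n = 2), so the planar conjugated ring is antiaromatic.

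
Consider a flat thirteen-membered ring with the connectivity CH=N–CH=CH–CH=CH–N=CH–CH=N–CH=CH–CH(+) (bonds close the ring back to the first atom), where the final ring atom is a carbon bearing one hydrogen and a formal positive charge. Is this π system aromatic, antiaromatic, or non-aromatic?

Antiaromatic

The p orbitals form a continuous loop: every atom in a ring double bond is sp² and brings one electron to the p orbital; each =N– nitrogen is pyridine-type (lone pair in the sp² plane, one electron in the p orbital); the carbocation has an empty p orbital. The ring is fully conjugated.
π-electron count: 6 × 2 = 12 from the double-bond units + 0 from the CH(+) atom = 12.
12 = 4(3); a planar, fully conjugated 4n system is antiaromatic.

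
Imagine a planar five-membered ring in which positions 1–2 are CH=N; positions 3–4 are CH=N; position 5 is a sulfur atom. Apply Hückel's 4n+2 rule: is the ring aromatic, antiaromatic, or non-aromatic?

Aromatic

All ring atoms are sp² and supply a p orbital to the ring (each doubly-bonded ring atom is sp² with one p-orbital electron; each =N– nitrogen is pyridine-type (lone pair in the sp² plane, one electron in the p orbital); the sulfur donates one lone pair from its p orbital); the conjugation is uninterrupted.
Adding the contributions, 2 × 2 = 4 from the double-bond units + 2 from the S atom = 6.
6 = 4(1) + 2, which satisfies Hückel's 4n+2 rule.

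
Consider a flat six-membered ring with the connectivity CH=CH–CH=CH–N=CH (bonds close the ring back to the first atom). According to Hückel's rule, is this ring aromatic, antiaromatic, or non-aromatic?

Aromatic

The p orbitals form a continuous loop: the double-bond atoms are sp², each contributing one p electron; each sp² =N– keeps its lone pair in-plane and puts one electron into the π system. The ring is fully conjugated.
Adding the contributions, 3 × 2 = 6 from the 3 double-bond units.
That gives a 4n+2 count (6, n = 1).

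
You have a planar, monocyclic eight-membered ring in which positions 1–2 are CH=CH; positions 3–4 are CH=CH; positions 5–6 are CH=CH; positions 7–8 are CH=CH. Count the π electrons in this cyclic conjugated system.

Every ring atom contributes a p orbital perpendicular to the ring (each doubly-bonded ring atom is sp² with one p-orbital electron), so the π system is cyclic and fully conjugated.
π-electron count: 4 × 2 = 8 from the 4 double-bond units.
This is cyclooctatetraene.

8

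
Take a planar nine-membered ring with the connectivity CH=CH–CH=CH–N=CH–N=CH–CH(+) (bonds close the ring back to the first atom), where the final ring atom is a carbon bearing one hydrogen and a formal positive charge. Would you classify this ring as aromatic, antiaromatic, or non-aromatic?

The p orbitals form a continuous loop: every atom in a ring double bond is sp² and brings one electron to the p orbital; each sp² =N– keeps its lone pair in-plane and puts one electron into the π system; the carbocation has an empty p orbital. The ring is fully conjugated.
π-electron count: 4 × 2 = 8 from the double-bond units + 0 from the CH(+) atom = 8.
With 8 = 4·2 π electrons, Hückel's rule classifies the planar ring as antiaromatic.

Antiaromatic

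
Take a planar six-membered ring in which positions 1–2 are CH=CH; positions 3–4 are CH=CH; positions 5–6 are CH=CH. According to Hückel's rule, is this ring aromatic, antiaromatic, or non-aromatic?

Every ring atom contributes a p orbital perpendicular to the ring (every atom in a ring double bond is sp² and brings one electron to the p orbital), so the π system is cyclic and fully conjugated.
Tallying contributions gives 3 × 2 = 6 from the 3 double-bond units.
Since 6 = 4·1 + 2, the ring meets the 4n+2 criterion.
(The species described is benzene.)

Aromatic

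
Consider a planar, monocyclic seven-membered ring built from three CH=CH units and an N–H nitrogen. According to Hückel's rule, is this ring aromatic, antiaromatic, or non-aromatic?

Every ring atom contributes a p orbital perpendicular to the ring (every atom in a ring double bond is sp² and brings one electron to the p orbital; the pyrrole-type nitrogen donates its lone pair from the p orbital), so the π system is cyclic and fully conjugated.
Counting π electrons: 3 × 2 = 6 from the double-bond units + 2 from the NH atom = 8.
With 8 = 4·2 π electrons, Hückel's rule classifies the planar ring as antiaromatic.

Antiaromatic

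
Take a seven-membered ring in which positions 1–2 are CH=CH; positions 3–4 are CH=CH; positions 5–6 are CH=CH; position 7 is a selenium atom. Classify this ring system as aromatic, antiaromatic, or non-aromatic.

Check conjugation: each doubly-bonded ring atom is sp² with one p-orbital electron; the selenium donates one lone pair from its p orbital — every position has a p orbital, so the cyclic π system is continuous.
Adding the contributions, 3 × 2 = 6 from the double-bond units + 2 from the Se atom = 8.
8 is a 4n count (n = 2), so the planar conjugated ring is antiaromatic.

Antiaromatic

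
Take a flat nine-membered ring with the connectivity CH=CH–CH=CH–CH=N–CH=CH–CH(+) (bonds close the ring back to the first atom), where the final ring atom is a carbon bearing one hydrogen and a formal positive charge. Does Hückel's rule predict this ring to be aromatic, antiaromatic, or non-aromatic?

Antiaromatic

Every ring atom contributes a p orbital perpendicular to the ring (the double-bond atoms are sp², each contributing one p electron; each sp² =N– keeps its lone pair in-plane and puts one electron into the π system; the carbocation has an empty p orbital), so the π system is cyclic and fully conjugated.
π-electron count: 4 × 2 = 8 from the double-bond units + 0 from the CH(+) atom = 8.
With 8 = 4·2 π electrons, Hückel's rule classifies the planar ring as antiaromatic.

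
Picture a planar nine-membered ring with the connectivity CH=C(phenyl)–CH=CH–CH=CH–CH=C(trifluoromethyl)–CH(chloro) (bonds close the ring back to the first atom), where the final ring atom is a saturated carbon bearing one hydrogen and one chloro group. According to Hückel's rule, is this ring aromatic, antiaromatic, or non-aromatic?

Because that saturated carbon is sp³ and has no p orbital in the ring π system at the CH(chloro) position, the π system cannot extend all the way around the ring.
Hückel's rule only applies to fully conjugated rings, so this one is simply non-aromatic.

Non-aromatic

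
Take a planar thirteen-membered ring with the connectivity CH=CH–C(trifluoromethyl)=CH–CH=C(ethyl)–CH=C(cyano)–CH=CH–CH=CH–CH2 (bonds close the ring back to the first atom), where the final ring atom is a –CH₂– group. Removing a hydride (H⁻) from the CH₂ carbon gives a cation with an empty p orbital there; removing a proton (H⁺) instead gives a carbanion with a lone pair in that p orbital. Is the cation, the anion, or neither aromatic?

In either ion the ring is fully conjugated: every atom, including the new sp² carbon, supplies a p orbital.
Cation: 6 × 2 + 0 = 12 π electrons → 4(3), antiaromatic.
Anion: 6 × 2 + 2 = 14 π electrons → 4(3)+2, aromatic.

The anion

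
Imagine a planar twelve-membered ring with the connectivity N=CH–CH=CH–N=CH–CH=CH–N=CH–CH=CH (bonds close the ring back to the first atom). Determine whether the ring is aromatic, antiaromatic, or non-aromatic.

Antiaromatic

All ring atoms are sp² and supply a p orbital to the ring (the double-bond atoms are sp², each contributing one p electron; each sp² =N– keeps its lone pair in-plane and puts one electron into the π system); the conjugation is uninterrupted.
Counting π electrons: 6 × 2 = 12 from the 6 double-bond units.
12 is a 4n count (n = 3), so the planar conjugated ring is antiaromatic.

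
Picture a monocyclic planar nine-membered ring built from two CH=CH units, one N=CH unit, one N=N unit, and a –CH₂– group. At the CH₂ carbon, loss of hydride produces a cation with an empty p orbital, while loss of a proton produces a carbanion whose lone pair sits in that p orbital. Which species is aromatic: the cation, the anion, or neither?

The anion

Both ions have a continuous loop of p orbitals — each ring atom is sp².
Cation: 4 × 2 + 0 = 8 π electrons → 4(2), antiaromatic.
Anion: 4 × 2 + 2 = 10 π electrons → 4(2)+2, aromatic.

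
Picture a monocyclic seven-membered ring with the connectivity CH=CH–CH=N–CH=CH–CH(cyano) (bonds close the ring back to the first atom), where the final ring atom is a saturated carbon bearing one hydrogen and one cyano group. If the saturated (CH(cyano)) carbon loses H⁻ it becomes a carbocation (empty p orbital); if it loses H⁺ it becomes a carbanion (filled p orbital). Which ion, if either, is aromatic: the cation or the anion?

The cation

Once that carbon is sp², every ring atom has a p orbital and both ions are fully conjugated.
Cation: 3 × 2 + 0 = 6 π electrons → 4(1)+2, aromatic.
Anion: 3 × 2 + 2 = 8 π electrons → 4(2), antiaromatic.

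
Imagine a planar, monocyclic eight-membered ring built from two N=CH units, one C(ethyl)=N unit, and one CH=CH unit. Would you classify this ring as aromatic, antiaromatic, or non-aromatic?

Antiaromatic

The p orbitals form a continuous loop: every atom in a ring double bond is sp² and brings one electron to the p orbital; each sp² =N– keeps its lone pair in-plane and puts one electron into the π system. The ring is fully conjugated.
Counting π electrons: 4 × 2 = 8 from the 4 double-bond units.
A 4n π count (8, n = 2) in a planar conjugated ring means antiaromatic.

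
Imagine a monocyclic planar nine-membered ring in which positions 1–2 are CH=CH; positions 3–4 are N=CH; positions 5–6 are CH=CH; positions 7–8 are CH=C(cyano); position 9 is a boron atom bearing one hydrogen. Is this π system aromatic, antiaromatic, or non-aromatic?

Antiaromatic

The p orbitals form a continuous loop: each doubly-bonded ring atom is sp² with one p-orbital electron; each =N– nitrogen is pyridine-type (lone pair in the sp² plane, one electron in the p orbital); the boron has an empty p orbital. The ring is fully conjugated.
Adding the contributions, 4 × 2 = 8 from the double-bond units + 0 from the BH atom = 8.
8 is a 4n count (n = 2), so the planar conjugated ring is antiaromatic.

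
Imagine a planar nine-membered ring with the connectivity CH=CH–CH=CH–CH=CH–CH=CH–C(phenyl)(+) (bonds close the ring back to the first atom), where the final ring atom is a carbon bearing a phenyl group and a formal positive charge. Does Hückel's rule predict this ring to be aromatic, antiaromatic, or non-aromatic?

All ring atoms are sp² and supply a p orbital to the ring (every atom in a ring double bond is sp² and brings one electron to the p orbital; the carbocation has an empty p orbital); the conjugation is uninterrupted.
π-electron count: 4 × 2 = 8 from the double-bond units + 0 from the C(phenyl)(+) atom = 8.
With 8 = 4·2 π electrons, Hückel's rule classifies the planar ring as antiaromatic.

Antiaromatic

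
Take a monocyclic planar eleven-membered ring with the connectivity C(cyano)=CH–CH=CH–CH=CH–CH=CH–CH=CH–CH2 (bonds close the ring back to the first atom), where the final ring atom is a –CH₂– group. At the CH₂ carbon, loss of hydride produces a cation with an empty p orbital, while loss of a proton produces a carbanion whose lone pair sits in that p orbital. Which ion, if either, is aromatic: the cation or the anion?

The cation

In both ions every ring atom is sp² and contributes a p orbital, so both rings are fully conjugated.
Cation: 5 × 2 + 0 = 10 π electrons → 4(2)+2, aromatic.
Anion: 5 × 2 + 2 = 12 π electrons → 4(3), antiaromatic.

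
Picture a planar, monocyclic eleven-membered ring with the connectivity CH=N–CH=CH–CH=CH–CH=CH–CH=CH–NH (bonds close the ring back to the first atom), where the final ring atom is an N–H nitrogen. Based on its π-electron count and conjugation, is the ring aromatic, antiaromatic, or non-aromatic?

All ring atoms are sp² and supply a p orbital to the ring (the double-bond atoms are sp², each contributing one p electron; each sp² =N– keeps its lone pair in-plane and puts one electron into the π system; the pyrrole-type nitrogen donates its lone pair from the p orbital); the conjugation is uninterrupted.
π-electron count: 5 × 2 = 10 from the double-bond units + 2 from the NH atom = 12.
12 = 4(3); a planar, fully conjugated 4n system is antiaromatic.

Antiaromatic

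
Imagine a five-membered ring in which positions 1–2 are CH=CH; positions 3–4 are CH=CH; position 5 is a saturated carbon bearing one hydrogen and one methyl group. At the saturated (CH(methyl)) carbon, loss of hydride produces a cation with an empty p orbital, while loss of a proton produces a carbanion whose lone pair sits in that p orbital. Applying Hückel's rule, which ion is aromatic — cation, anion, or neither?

In either ion the ring is fully conjugated: every atom, including the new sp² carbon, supplies a p orbital.
Cation: 2 × 2 + 0 = 4 π electrons → 4(1), antiaromatic.
Anion: 2 × 2 + 2 = 6 π electrons → 4(1)+2, aromatic.

The anion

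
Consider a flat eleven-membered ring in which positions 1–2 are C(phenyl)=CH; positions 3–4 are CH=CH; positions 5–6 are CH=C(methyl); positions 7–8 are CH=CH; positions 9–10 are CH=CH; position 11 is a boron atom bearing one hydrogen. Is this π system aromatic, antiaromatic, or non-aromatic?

Check conjugation: the double-bond atoms are sp², each contributing one p electron; the boron has an empty p orbital — every position has a p orbital, so the cyclic π system is continuous.
π-electron count: 5 × 2 = 10 from the double-bond units + 0 from the BH atom = 10.
Since 10 = 4·2 + 2, the ring meets the 4n+2 criterion.

Aromatic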